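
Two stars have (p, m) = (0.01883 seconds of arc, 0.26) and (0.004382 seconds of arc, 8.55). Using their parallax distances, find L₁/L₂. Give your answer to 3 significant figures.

L₁/L₂ = 112

d₁ = 1/p₁ = 1/0.01883″ = 53.107 pc; d₂ = 1/p₂ = 1/0.004382″ = 228.21 pc.
M₁ = m₁ − 5 log₁₀ d₁ + 5 = 0.26 − 8.6258 + 5 = -3.3658.
M₂ = 8.55 − 11.7917 + 5 = 1.7583.
L₁/L₂ = 10^(0.4(M₂ − M₁)) = 10^(0.4 × 5.1241) = 10^2.04964 = 112.11.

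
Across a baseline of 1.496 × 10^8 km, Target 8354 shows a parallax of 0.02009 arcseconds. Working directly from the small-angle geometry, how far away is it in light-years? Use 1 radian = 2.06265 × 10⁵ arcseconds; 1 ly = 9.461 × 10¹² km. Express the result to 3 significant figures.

θ = 0.02009″ = 0.02009/206265 = 9.7399 × 10^-8 rad.
d = B/θ = (1.496 × 10^8) / (9.7399 × 10^-8) = 1.5360 × 10^15 km = (1.5360 × 10^15) / (9.461 × 10^12) ly = 162.35 ly.

162 ly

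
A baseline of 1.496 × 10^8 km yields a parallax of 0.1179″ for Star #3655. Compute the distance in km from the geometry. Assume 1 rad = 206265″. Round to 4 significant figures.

2.617 × 10^14 km

θ = 0.1179″ = 0.1179/206265 = 5.7159 × 10^-7 rad.
d = B/θ = (1.496 × 10^8) / (5.7159 × 10^-7) = 2.6173 × 10^14 km.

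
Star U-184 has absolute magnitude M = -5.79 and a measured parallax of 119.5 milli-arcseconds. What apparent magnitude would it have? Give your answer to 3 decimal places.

m = -6.177

d = 1/p = 1/0.1195″ = 8.3682 pc.
m − M = 5 log₁₀ d − 5 = 5 log₁₀(8.3682) − 5 = 4.6132 − 5 = -0.3868.
m = M + (m − M) = -5.79 + (-0.3868) = -6.177.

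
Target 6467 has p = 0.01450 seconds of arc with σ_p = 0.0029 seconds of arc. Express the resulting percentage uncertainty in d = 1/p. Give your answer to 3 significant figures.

20.0%

For d = 1/p, |σ_d/d| = |σ_p/p|.
σ_p/p = 0.0029 / 0.01450 = 0.2 = 20%.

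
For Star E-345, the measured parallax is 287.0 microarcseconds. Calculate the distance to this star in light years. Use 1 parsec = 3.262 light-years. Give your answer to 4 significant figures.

p = 287.0 microarcseconds = 0.0002870 arcsec.
d = 1/p = 1/0.0002870 = 3484.3 pc.
In light-years: 3484.3 × 3.262 = 11366 ly.

11370 light years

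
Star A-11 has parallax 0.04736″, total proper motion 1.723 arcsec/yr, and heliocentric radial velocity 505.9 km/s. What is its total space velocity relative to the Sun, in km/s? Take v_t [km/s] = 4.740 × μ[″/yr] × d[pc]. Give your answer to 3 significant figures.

d = 1/p = 1/0.04736″ = 21.115 pc.
v_t = 4.740 μ d = 4.740 × 1.723 × 21.115 = 172.45 km/s.
v = √(v_r² + v_t²) = √(505.9² + 172.45²) = √285674 = 534.48 km/s.

534 km/s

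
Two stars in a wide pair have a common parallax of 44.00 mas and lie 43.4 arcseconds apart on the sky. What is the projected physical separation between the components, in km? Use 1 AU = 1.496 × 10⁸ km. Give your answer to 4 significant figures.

1.476 × 10^11 km

d = 1/p = 1/0.04400″ = 22.727 pc.
At distance d (pc), an angle of θ arcsec spans θ·d AU: s = 43.4 × 22.727 = 986.35 AU.
= 986.35 × 1.496 × 10⁸ km = 1.4756 × 10^11 km.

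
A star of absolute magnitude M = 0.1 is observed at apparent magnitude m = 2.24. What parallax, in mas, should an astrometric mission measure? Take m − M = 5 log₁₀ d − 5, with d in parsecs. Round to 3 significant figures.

m − M = 2.24 − 0.1 = 2.14.
d = 10^((m−M)/5 + 1) = 10^1.428 = 26.792 pc.
p = 1/d = 1/26.792 = 0.037325 arcsec = 37.325 mas.

37.3 mas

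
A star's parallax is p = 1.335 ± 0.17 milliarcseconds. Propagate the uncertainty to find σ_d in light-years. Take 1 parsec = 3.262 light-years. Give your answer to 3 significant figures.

311 ly

d = 1/p, so σ_d = σ_p / p².
σ_d = 0.000170 / (0.001335)² = 0.000170 / 0.0000017822 = 95.388 pc = 95.388 × 3.262 ly = 311.16 ly.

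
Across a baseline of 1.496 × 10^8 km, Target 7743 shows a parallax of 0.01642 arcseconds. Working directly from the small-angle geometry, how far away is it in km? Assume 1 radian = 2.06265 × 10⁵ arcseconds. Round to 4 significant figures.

θ = 0.01642″ = 0.01642/206265 = 7.9606 × 10^-8 rad.
d = B/θ = (1.496 × 10^8) / (7.9606 × 10^-8) = 1.8793 × 10^15 km.

1.879 × 10^15 km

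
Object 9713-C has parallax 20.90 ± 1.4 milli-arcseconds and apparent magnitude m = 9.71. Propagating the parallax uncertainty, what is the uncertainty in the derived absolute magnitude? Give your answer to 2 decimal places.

σ_M = 0.15 mag

M = m − 5 log₁₀ d + 5 = m + 5 log₁₀ p + 5, so ∂M/∂p = 5/(p ln 10).
σ_M = (5/ln 10) · (σ_p/p) = 2.1715 × 1.4/20.90 = 2.1715 × 0.066986 = 0.14546.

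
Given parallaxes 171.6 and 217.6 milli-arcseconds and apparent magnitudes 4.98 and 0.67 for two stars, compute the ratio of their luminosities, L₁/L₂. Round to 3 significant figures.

L₁/L₂ = 0.0304

d₁ = 1/p₁ = 1/0.1716″ = 5.8275 pc; d₂ = 1/p₂ = 1/0.2176″ = 4.5956 pc.
M₁ = m₁ − 5 log₁₀ d₁ + 5 = 4.98 − 3.8274 + 5 = 6.1526.
M₂ = 0.67 − 3.3117 + 5 = 2.3583.
L₁/L₂ = 10^(0.4(M₂ − M₁)) = 10^(0.4 × (-3.7943)) = 10^(-1.51772) = 0.030358.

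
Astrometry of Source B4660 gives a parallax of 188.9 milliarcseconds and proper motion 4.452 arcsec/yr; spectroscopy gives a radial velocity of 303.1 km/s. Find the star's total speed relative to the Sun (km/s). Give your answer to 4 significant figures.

d = 1/p = 1/0.1889″ = 5.2938 pc.
v_t = 4.740 μ d = 4.740 × 4.452 × 5.2938 = 111.71 km/s.
v = √(v_r² + v_t²) = √(303.1² + 111.71²) = √104349 = 323.03 km/s.

323.0 km/s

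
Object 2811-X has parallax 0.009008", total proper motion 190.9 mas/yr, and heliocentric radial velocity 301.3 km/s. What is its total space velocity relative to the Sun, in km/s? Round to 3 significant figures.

d = 1/p = 1/0.009008″ = 111.01 pc.
μ = 190.9 mas/yr = 0.1909 ″/yr.
v_t = 4.740 μ d = 4.740 × 0.1909 × 111.01 = 100.45 km/s.
v = √(v_r² + v_t²) = √(301.3² + 100.45²) = √100872 = 317.6 km/s.

318 km/s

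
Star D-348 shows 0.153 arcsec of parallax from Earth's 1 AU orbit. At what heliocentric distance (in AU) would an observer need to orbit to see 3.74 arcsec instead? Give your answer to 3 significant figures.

24.4 AU

Parallax scales linearly with baseline: p ∝ B, so B = p_target / p_Earth × 1 AU.
B = 3.74 / 0.153 = 24.444 AU.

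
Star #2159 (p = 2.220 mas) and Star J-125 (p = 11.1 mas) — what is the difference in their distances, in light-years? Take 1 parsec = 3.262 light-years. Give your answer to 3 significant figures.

d_A = 1/0.002220″ = 450.45 pc; d_B = 1/0.01110″ = 90.09 pc.
|d_B − d_A| = |90.09 − 450.45| = 360.36 pc = 360.36 × 3.262 ly = 1175.5 ly.

1180 ly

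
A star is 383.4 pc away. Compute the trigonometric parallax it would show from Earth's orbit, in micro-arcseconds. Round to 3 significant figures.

p = 1/d = 1/383.4 = 0.0026082 arcsec.
= 0.0026082 × 10⁶ = 2608.2 μas.

2610 μas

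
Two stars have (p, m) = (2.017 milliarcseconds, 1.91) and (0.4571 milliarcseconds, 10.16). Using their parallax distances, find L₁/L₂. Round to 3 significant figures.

d₁ = 1/p₁ = 1/0.002017″ = 495.79 pc; d₂ = 1/p₂ = 1/0.0004571″ = 2187.7 pc.
M₁ = m₁ − 5 log₁₀ d₁ + 5 = 1.91 − 13.4765 + 5 = -6.5665.
M₂ = 10.16 − 16.6999 + 5 = -1.5399.
L₁/L₂ = 10^(0.4(M₂ − M₁)) = 10^(0.4 × 5.0266) = 10^2.01064 = 102.48.

L₁/L₂ = 102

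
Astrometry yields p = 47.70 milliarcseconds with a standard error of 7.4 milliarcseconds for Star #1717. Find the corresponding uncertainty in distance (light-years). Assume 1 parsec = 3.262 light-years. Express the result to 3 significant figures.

10.6 ly

d = 1/p, so σ_d = σ_p / p².
σ_d = 0.00740 / (0.04770)² = 0.00740 / 0.0022753 = 3.2523 pc = 3.2523 × 3.262 ly = 10.609 ly.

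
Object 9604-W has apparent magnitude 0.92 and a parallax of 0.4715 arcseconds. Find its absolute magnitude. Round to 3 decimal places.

d = 1/p = 1/0.4715″ = 2.1209 pc.
m − M = 5 log₁₀(2.1209) − 5 = 1.6326 − 5 = -3.3674.
M = m − (m − M) = 0.92 − (-3.3674) = 4.287.

M = 4.287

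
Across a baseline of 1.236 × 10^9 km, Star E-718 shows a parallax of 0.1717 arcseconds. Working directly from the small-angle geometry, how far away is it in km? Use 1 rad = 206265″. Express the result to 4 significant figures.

1.485 × 10^15 km

θ = 0.1717″ = 0.1717/206265 = 8.3242 × 10^-7 rad.
d = B/θ = (1.236 × 10^9) / (8.3242 × 10^-7) = 1.4848 × 10^15 km.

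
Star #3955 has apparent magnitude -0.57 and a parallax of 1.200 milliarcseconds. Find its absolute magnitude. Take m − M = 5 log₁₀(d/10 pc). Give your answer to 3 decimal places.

d = 1/p = 1/0.001200″ = 833.33 pc.
m − M = 5 log₁₀(833.33) − 5 = 14.6041 − 5 = 9.6041.
M = m − (m − M) = -0.57 − 9.6041 = -10.174.

M = -10.174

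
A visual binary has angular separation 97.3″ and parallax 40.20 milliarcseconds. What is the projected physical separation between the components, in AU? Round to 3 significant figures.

d = 1/p = 1/0.04020″ = 24.876 pc.
At distance d (pc), an angle of θ arcsec spans θ·d AU: s = 97.3 × 24.876 = 2420.4 AU.

2420 AU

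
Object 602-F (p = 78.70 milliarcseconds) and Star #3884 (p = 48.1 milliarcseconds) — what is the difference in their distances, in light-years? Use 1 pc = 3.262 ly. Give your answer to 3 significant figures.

d_A = 1/0.07870″ = 12.706 pc; d_B = 1/0.04810″ = 20.79 pc.
|d_B − d_A| = |20.79 − 12.706| = 8.084 pc = 8.084 × 3.262 ly = 26.37 ly.

26.4 ly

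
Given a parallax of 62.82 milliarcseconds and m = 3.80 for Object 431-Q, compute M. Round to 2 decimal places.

d = 1/p = 1/0.06282″ = 15.918 pc.
m − M = 5 log₁₀(15.918) − 5 = 6.0094 − 5 = 1.0094.
M = m − (m − M) = 3.80 − 1.0094 = 2.79.

M = 2.79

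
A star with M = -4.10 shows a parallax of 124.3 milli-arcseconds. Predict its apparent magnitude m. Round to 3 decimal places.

m = -4.572

d = 1/p = 1/0.1243″ = 8.0451 pc.
m − M = 5 log₁₀ d − 5 = 5 log₁₀(8.0451) − 5 = 4.5277 − 5 = -0.4723.
m = M + (m − M) = -4.10 + (-0.4723) = -4.572.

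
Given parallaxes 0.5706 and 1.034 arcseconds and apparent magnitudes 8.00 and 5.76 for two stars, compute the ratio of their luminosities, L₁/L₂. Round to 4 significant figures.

L₁/L₂ = 0.4172

d₁ = 1/p₁ = 1/0.5706″ = 1.7525 pc; d₂ = 1/p₂ = 1/1.034″ = 0.96712 pc.
M₁ = m₁ − 5 log₁₀ d₁ + 5 = 8.00 − 1.2183 + 5 = 11.7817.
M₂ = 5.76 − (-0.0726) + 5 = 10.8326.
L₁/L₂ = 10^(0.4(M₂ − M₁)) = 10^(0.4 × (-0.9491)) = 10^(-0.37964) = 0.41722.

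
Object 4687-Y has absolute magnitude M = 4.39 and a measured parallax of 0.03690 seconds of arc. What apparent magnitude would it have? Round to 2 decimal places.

d = 1/p = 1/0.03690″ = 27.1 pc.
m − M = 5 log₁₀ d − 5 = 5 log₁₀(27.1) − 5 = 7.1648 − 5 = 2.1648.
m = M + (m − M) = 4.39 + 2.1648 = 6.55.

m = 6.55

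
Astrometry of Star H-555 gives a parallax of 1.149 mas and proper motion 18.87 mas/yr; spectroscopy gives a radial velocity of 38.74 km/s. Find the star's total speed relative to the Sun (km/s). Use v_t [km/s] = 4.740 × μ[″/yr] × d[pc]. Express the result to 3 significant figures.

87.0 km/s

d = 1/p = 1/0.001149″ = 870.32 pc.
μ = 18.87 mas/yr = 0.01887 ″/yr.
v_t = 4.740 μ d = 4.740 × 0.01887 × 870.32 = 77.845 km/s.
v = √(v_r² + v_t²) = √(38.74² + 77.845²) = √7560.63 = 86.952 km/s.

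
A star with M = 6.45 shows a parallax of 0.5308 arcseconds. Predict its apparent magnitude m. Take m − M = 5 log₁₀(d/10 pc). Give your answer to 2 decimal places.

m = 2.83

d = 1/p = 1/0.5308″ = 1.8839 pc.
m − M = 5 log₁₀ d − 5 = 5 log₁₀(1.8839) − 5 = 1.3753 − 5 = -3.6247.
m = M + (m − M) = 6.45 + (-3.6247) = 2.83.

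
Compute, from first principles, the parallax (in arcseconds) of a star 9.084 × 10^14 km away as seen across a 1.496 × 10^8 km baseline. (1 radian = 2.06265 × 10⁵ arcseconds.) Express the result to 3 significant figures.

0.0340 arcsec

θ ≈ B/d = (1.496 × 10^8) / (9.084 × 10^14) = 1.6469 × 10^-7 rad.
In arcseconds: 1.6469 × 10^-7 × 206265 = 0.03397″.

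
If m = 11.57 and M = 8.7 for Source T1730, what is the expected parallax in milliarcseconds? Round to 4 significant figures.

m − M = 11.57 − 8.7 = 2.87.
d = 10^((m−M)/5 + 1) = 10^1.574 = 37.497 pc.
p = 1/d = 1/37.497 = 0.026669 arcsec = 26.669 mas.

26.67 mas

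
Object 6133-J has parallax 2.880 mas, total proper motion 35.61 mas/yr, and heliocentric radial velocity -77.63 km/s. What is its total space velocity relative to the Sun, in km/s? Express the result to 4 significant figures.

97.27 km/s

d = 1/p = 1/0.002880″ = 347.22 pc.
μ = 35.61 mas/yr = 0.03561 ″/yr.
v_t = 4.740 μ d = 4.740 × 0.03561 × 347.22 = 58.608 km/s.
v = √(v_r² + v_t²) = √((-77.63)² + 58.608²) = √9461.31 = 97.269 km/s.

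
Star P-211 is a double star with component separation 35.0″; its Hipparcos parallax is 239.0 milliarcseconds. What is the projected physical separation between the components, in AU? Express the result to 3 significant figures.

d = 1/p = 1/0.2390″ = 4.1841 pc.
At distance d (pc), an angle of θ arcsec spans θ·d AU: s = 35.0 × 4.1841 = 146.44 AU.

146 AU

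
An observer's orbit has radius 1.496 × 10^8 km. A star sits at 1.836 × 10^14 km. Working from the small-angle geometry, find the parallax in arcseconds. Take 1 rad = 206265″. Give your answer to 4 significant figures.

0.1681 arcsec

θ ≈ B/d = (1.496 × 10^8) / (1.836 × 10^14) = 8.1481 × 10^-7 rad.
In arcseconds: 8.1481 × 10^-7 × 206265 = 0.16807″.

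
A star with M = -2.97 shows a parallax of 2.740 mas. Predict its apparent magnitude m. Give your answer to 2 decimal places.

d = 1/p = 1/0.002740″ = 364.96 pc.
m − M = 5 log₁₀ d − 5 = 5 log₁₀(364.96) − 5 = 12.8112 − 5 = 7.8112.
m = M + (m − M) = -2.97 + 7.8112 = 4.84.

m = 4.84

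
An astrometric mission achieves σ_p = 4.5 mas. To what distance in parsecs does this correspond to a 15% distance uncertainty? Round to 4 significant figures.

33.33 pc

σ_d/d = σ_p/p, so the condition is σ_p/p ≤ 0.15, i.e. p ≥ σ_p/0.15.
p_min = 4.5/0.15 = 30 mas = 0.03 arcsec.
d_max = 1/p_min = 1/0.03 = 33.333 pc.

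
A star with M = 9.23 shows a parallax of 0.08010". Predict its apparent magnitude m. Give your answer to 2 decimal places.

m = 9.71

d = 1/p = 1/0.08010″ = 12.484 pc.
m − M = 5 log₁₀ d − 5 = 5 log₁₀(12.484) − 5 = 5.4818 − 5 = 0.4818.
m = M + (m − M) = 9.23 + 0.4818 = 9.71.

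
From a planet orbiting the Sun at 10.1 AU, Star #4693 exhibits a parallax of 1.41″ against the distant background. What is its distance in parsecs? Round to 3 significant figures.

With baseline B (in AU) and parallax p (in arcsec), d = B/p parsecs.
d = 10.1 / 1.41 = 7.1631 pc.

7.16 pc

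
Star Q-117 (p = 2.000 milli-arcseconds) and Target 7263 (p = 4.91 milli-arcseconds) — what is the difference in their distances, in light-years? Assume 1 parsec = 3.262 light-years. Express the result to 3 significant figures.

d_A = 1/0.002000″ = 500 pc; d_B = 1/0.004910″ = 203.67 pc.
|d_B − d_A| = |203.67 − 500| = 296.33 pc = 296.33 × 3.262 ly = 966.63 ly.

967 ly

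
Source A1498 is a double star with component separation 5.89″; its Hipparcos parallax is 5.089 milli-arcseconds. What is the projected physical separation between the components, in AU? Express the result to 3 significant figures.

1160 AU

d = 1/p = 1/0.005089″ = 196.5 pc.
At distance d (pc), an angle of θ arcsec spans θ·d AU: s = 5.89 × 196.5 = 1157.4 AU.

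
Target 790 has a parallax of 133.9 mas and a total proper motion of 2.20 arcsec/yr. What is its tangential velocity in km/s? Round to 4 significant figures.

d = 1/p = 1/0.1339″ = 7.4683 pc.
v_t = 4.74 × μ × d = 4.74 × 2.20 × 7.4683 = 77.879 km/s.

77.88 km/s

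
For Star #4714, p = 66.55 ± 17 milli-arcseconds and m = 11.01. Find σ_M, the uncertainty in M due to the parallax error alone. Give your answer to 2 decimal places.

M = m − 5 log₁₀ d + 5 = m + 5 log₁₀ p + 5, so ∂M/∂p = 5/(p ln 10).
σ_M = (5/ln 10) · (σ_p/p) = 2.1715 × 17/66.55 = 2.1715 × 0.25545 = 0.55471.

σ_M = 0.55 mag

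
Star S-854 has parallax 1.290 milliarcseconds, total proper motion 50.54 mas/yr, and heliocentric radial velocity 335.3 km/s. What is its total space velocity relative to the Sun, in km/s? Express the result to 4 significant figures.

383.3 km/s

d = 1/p = 1/0.001290″ = 775.19 pc.
μ = 50.54 mas/yr = 0.05054 ″/yr.
v_t = 4.740 μ d = 4.740 × 0.05054 × 775.19 = 185.7 km/s.
v = √(v_r² + v_t²) = √(335.3² + 185.7²) = √146911 = 383.29 km/s.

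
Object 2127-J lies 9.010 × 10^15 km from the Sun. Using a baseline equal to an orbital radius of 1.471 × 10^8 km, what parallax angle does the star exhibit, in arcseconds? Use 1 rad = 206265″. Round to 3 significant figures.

0.00337 arcsec

θ ≈ B/d = (1.471 × 10^8) / (9.010 × 10^15) = 1.6326 × 10^-8 rad.
In arcseconds: 1.6326 × 10^-8 × 206265 = 0.0033675″.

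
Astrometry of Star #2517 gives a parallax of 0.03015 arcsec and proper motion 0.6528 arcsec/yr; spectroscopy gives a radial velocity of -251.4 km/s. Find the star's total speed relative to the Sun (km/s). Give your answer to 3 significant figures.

272 km/s

d = 1/p = 1/0.03015″ = 33.167 pc.
v_t = 4.740 μ d = 4.740 × 0.6528 × 33.167 = 102.63 km/s.
v = √(v_r² + v_t²) = √((-251.4)² + 102.63²) = √73734.9 = 271.54 km/s.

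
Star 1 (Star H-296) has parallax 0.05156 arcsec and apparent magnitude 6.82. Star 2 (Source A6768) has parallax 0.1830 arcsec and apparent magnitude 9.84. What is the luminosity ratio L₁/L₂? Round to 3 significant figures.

L₁/L₂ = 203

d₁ = 1/p₁ = 1/0.05156″ = 19.395 pc; d₂ = 1/p₂ = 1/0.1830″ = 5.4645 pc.
M₁ = m₁ − 5 log₁₀ d₁ + 5 = 6.82 − 6.4384 + 5 = 5.3816.
M₂ = 9.84 − 3.6878 + 5 = 11.1522.
L₁/L₂ = 10^(0.4(M₂ − M₁)) = 10^(0.4 × 5.7706) = 10^2.30824 = 203.35.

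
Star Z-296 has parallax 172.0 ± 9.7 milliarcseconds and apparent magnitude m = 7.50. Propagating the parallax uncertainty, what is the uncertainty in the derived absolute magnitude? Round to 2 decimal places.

M = m − 5 log₁₀ d + 5 = m + 5 log₁₀ p + 5, so ∂M/∂p = 5/(p ln 10).
σ_M = (5/ln 10) · (σ_p/p) = 2.1715 × 9.7/172.0 = 2.1715 × 0.056395 = 0.12246.

σ_M = 0.12 mag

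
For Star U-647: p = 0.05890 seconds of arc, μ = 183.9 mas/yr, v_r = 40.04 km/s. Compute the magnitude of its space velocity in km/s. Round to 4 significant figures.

d = 1/p = 1/0.05890″ = 16.978 pc.
μ = 183.9 mas/yr = 0.1839 ″/yr.
v_t = 4.740 μ d = 4.740 × 0.1839 × 16.978 = 14.799 km/s.
v = √(v_r² + v_t²) = √(40.04² + 14.799²) = √1822.21 = 42.687 km/s.

42.69 km/s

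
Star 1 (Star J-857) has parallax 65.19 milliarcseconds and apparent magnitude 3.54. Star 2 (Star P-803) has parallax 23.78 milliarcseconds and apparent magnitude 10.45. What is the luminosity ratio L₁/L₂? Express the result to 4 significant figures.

d₁ = 1/p₁ = 1/0.06519″ = 15.34 pc; d₂ = 1/p₂ = 1/0.02378″ = 42.052 pc.
M₁ = m₁ − 5 log₁₀ d₁ + 5 = 3.54 − 5.9291 + 5 = 2.6109.
M₂ = 10.45 − 8.1189 + 5 = 7.3311.
L₁/L₂ = 10^(0.4(M₂ − M₁)) = 10^(0.4 × 4.7202) = 10^1.88808 = 77.282.

L₁/L₂ = 77.28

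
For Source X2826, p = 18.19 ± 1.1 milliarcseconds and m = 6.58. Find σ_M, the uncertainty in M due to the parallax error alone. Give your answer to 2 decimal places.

σ_M = 0.13 mag

M = m − 5 log₁₀ d + 5 = m + 5 log₁₀ p + 5, so ∂M/∂p = 5/(p ln 10).
σ_M = (5/ln 10) · (σ_p/p) = 2.1715 × 1.1/18.19 = 2.1715 × 0.060473 = 0.13132.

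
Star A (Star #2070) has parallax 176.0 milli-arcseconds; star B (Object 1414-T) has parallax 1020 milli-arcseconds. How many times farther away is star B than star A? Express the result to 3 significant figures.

Since d = 1/p, d_B/d_A = p_A/p_B.
= 176.0 / 1020 = 0.17255.

0.173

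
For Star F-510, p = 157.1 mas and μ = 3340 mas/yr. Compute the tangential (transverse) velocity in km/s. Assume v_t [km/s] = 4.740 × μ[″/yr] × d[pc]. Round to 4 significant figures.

d = 1/p = 1/0.1571″ = 6.3654 pc.
μ = 3340 mas/yr = 3.34 ″/yr.
v_t = 4.74 × μ × d = 4.74 × 3.34 × 6.3654 = 100.77 km/s.

100.8 km/s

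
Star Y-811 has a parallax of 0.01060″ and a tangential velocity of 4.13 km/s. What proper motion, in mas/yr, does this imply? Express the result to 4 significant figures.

9.236 mas/yr

d = 1/p = 1/0.01060″ = 94.34 pc.
μ = v_t / (4.74 d) = 4.13 / (4.74 × 94.34) = 4.13 / 447.17 = 0.0092359 ″/yr = 9.2359 mas/yr.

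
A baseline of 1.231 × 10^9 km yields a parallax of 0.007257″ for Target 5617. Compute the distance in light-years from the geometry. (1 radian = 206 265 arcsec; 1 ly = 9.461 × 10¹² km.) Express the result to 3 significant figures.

θ = 0.007257″ = 0.007257/206265 = 3.5183 × 10^-8 rad.
d = B/θ = (1.231 × 10^9) / (3.5183 × 10^-8) = 3.4988 × 10^16 km = (3.4988 × 10^16) / (9.461 × 10^12) ly = 3698.1 ly.

3700 ly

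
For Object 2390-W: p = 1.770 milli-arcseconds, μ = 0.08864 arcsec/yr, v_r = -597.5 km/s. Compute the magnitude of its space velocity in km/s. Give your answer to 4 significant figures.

642.9 km/s

d = 1/p = 1/0.001770″ = 564.97 pc.
v_t = 4.740 μ d = 4.740 × 0.08864 × 564.97 = 237.37 km/s.
v = √(v_r² + v_t²) = √((-597.5)² + 237.37²) = √413351 = 642.92 km/s.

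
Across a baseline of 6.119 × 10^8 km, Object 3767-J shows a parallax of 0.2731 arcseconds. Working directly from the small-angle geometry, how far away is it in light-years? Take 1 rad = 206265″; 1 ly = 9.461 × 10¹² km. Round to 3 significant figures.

48.8 ly

θ = 0.2731″ = 0.2731/206265 = 1.3240 × 10^-6 rad.
d = B/θ = (6.119 × 10^8) / (1.3240 × 10^-6) = 4.6216 × 10^14 km = (4.6216 × 10^14) / (9.461 × 10^12) ly = 48.849 ly.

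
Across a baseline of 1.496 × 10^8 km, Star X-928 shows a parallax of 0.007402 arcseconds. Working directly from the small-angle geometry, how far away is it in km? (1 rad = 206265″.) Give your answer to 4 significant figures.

4.169 × 10^15 km

θ = 0.007402″ = 0.007402/206265 = 3.5886 × 10^-8 rad.
d = B/θ = (1.496 × 10^8) / (3.5886 × 10^-8) = 4.1688 × 10^15 km.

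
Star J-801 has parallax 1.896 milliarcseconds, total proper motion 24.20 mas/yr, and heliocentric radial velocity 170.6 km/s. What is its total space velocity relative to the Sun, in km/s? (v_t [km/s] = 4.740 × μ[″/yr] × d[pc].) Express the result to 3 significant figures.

181 km/s

d = 1/p = 1/0.001896″ = 527.43 pc.
μ = 24.20 mas/yr = 0.02420 ″/yr.
v_t = 4.740 μ d = 4.740 × 0.02420 × 527.43 = 60.5 km/s.
v = √(v_r² + v_t²) = √(170.6² + 60.5²) = √32764.6 = 181.01 km/s.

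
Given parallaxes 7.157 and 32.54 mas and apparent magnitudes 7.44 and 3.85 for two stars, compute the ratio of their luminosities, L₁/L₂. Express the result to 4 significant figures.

d₁ = 1/p₁ = 1/0.007157″ = 139.72 pc; d₂ = 1/p₂ = 1/0.03254″ = 30.731 pc.
M₁ = m₁ − 5 log₁₀ d₁ + 5 = 7.44 − 10.7263 + 5 = 1.7137.
M₂ = 3.85 − 7.4379 + 5 = 1.4121.
L₁/L₂ = 10^(0.4(M₂ − M₁)) = 10^(0.4 × (-0.3016)) = 10^(-0.12064) = 0.75746.

L₁/L₂ = 0.7575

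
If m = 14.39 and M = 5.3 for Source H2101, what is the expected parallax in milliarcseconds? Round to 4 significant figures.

m − M = 14.39 − 5.3 = 9.09.
d = 10^((m−M)/5 + 1) = 10^2.818 = 657.66 pc.
p = 1/d = 1/657.66 = 0.0015205 arcsec = 1.5205 mas.

1.521 mas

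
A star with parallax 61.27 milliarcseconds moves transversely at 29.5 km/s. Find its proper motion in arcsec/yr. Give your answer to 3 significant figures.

d = 1/p = 1/0.06127″ = 16.321 pc.
μ = v_t / (4.74 d) = 29.5 / (4.74 × 16.321) = 29.5 / 77.362 = 0.38132 ″/yr.

0.381 arcsec/yr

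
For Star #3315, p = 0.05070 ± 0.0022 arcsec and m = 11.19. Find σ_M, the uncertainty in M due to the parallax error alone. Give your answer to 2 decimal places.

M = m − 5 log₁₀ d + 5 = m + 5 log₁₀ p + 5, so ∂M/∂p = 5/(p ln 10).
σ_M = (5/ln 10) · (σ_p/p) = 2.1715 × 0.0022/0.05070 = 2.1715 × 0.043393 = 0.094228.

σ_M = 0.09 mag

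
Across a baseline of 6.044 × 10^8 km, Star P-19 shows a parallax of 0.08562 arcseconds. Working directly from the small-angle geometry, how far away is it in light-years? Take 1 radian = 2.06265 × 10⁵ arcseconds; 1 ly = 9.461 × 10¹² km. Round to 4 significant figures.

θ = 0.08562″ = 0.08562/206265 = 4.1510 × 10^-7 rad.
d = B/θ = (6.044 × 10^8) / (4.1510 × 10^-7) = 1.4560 × 10^15 km = (1.4560 × 10^15) / (9.461 × 10^12) ly = 153.89 ly.

153.9 ly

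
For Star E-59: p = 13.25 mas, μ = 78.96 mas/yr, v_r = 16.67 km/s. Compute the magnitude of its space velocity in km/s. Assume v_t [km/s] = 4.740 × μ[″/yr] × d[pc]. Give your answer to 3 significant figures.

d = 1/p = 1/0.01325″ = 75.472 pc.
μ = 78.96 mas/yr = 0.07896 ″/yr.
v_t = 4.740 μ d = 4.740 × 0.07896 × 75.472 = 28.247 km/s.
v = √(v_r² + v_t²) = √(16.67² + 28.247²) = √1075.78 = 32.799 km/s.

32.8 km/s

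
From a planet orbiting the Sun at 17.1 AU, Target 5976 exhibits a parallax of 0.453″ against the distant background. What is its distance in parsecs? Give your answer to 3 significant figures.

37.7 pc

With baseline B (in AU) and parallax p (in arcsec), d = B/p parsecs.
d = 17.1 / 0.453 = 37.748 pc.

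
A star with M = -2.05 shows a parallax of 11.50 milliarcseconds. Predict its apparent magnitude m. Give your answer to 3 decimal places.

m = 2.647

d = 1/p = 1/0.01150″ = 86.957 pc.
m − M = 5 log₁₀ d − 5 = 5 log₁₀(86.957) − 5 = 9.6965 − 5 = 4.6965.
m = M + (m − M) = -2.05 + 4.6965 = 2.647.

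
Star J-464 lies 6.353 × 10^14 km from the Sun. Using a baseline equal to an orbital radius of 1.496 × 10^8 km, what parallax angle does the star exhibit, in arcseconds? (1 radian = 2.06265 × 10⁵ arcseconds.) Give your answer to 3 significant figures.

0.0486 arcsec

θ ≈ B/d = (1.496 × 10^8) / (6.353 × 10^14) = 2.3548 × 10^-7 rad.
In arcseconds: 2.3548 × 10^-7 × 206265 = 0.048571″.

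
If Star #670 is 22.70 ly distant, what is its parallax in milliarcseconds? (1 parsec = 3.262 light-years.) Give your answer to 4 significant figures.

d = 22.70 ly ÷ 3.262 = 6.9589 pc.
p = 1/d = 1/6.9589 = 0.1437 arcsec.
= 0.1437 × 1000 = 143.7 mas.

143.7 mas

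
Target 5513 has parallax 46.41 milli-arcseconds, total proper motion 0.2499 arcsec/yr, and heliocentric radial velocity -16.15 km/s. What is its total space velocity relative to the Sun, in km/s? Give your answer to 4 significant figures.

30.20 km/s

d = 1/p = 1/0.04641″ = 21.547 pc.
v_t = 4.740 μ d = 4.740 × 0.2499 × 21.547 = 25.523 km/s.
v = √(v_r² + v_t²) = √((-16.15)² + 25.523²) = √912.246 = 30.203 km/s.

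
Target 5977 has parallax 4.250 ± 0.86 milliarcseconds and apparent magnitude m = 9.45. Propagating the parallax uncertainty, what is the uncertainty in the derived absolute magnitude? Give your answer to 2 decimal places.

M = m − 5 log₁₀ d + 5 = m + 5 log₁₀ p + 5, so ∂M/∂p = 5/(p ln 10).
σ_M = (5/ln 10) · (σ_p/p) = 2.1715 × 0.86/4.250 = 2.1715 × 0.20235 = 0.4394.

σ_M = 0.44 mag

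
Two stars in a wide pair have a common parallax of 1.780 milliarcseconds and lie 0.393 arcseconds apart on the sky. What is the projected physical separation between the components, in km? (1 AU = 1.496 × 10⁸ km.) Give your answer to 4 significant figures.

3.303 × 10^10 km

d = 1/p = 1/0.001780″ = 561.8 pc.
At distance d (pc), an angle of θ arcsec spans θ·d AU: s = 0.393 × 561.8 = 220.79 AU.
= 220.79 × 1.496 × 10⁸ km = 3.3030 × 10^10 km.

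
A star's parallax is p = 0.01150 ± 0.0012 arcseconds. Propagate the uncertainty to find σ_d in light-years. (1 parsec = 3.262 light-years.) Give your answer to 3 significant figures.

d = 1/p, so σ_d = σ_p / p².
σ_d = 0.00120 / (0.01150)² = 0.00120 / 0.00013225 = 9.0737 pc = 9.0737 × 3.262 ly = 29.598 ly.

29.6 ly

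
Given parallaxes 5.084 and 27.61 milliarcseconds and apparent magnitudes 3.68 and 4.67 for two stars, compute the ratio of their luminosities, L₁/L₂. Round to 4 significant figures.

L₁/L₂ = 73.40

d₁ = 1/p₁ = 1/0.005084″ = 196.7 pc; d₂ = 1/p₂ = 1/0.02761″ = 36.219 pc.
M₁ = m₁ − 5 log₁₀ d₁ + 5 = 3.68 − 11.4690 + 5 = -2.7890.
M₂ = 4.67 − 7.7947 + 5 = 1.8753.
L₁/L₂ = 10^(0.4(M₂ − M₁)) = 10^(0.4 × 4.6643) = 10^1.86572 = 73.404.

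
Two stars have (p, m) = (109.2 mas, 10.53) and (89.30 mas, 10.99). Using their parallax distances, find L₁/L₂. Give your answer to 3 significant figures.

L₁/L₂ = 1.02

d₁ = 1/p₁ = 1/0.1092″ = 9.1575 pc; d₂ = 1/p₂ = 1/0.08930″ = 11.198 pc.
M₁ = m₁ − 5 log₁₀ d₁ + 5 = 10.53 − 4.8089 + 5 = 10.7211.
M₂ = 10.99 − 5.2457 + 5 = 10.7443.
L₁/L₂ = 10^(0.4(M₂ − M₁)) = 10^(0.4 × 0.0232) = 10^0.00928 = 1.0216.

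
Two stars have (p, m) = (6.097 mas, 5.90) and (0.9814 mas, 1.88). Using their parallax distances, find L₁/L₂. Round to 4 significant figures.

L₁/L₂ = 0.0006389

d₁ = 1/p₁ = 1/0.006097″ = 164.02 pc; d₂ = 1/p₂ = 1/0.0009814″ = 1019 pc.
M₁ = m₁ − 5 log₁₀ d₁ + 5 = 5.90 − 11.0745 + 5 = -0.1745.
M₂ = 1.88 − 15.0409 + 5 = -8.1609.
L₁/L₂ = 10^(0.4(M₂ − M₁)) = 10^(0.4 × (-7.9864)) = 10^(-3.19456) = 0.00063891.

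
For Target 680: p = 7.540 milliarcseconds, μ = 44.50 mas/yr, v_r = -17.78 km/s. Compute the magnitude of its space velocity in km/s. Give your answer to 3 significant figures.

d = 1/p = 1/0.007540″ = 132.63 pc.
μ = 44.50 mas/yr = 0.04450 ″/yr.
v_t = 4.740 μ d = 4.740 × 0.04450 × 132.63 = 27.976 km/s.
v = √(v_r² + v_t²) = √((-17.78)² + 27.976²) = √1098.78 = 33.148 km/s.

33.1 km/s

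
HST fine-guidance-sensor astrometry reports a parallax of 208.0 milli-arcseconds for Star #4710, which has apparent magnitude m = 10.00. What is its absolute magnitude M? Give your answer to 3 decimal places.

M = 11.590

d = 1/p = 1/0.2080″ = 4.8077 pc.
m − M = 5 log₁₀(4.8077) − 5 = 3.4097 − 5 = -1.5903.
M = m − (m − M) = 10.00 − (-1.5903) = 11.590.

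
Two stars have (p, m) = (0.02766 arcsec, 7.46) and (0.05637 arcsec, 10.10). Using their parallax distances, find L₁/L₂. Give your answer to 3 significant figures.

d₁ = 1/p₁ = 1/0.02766″ = 36.153 pc; d₂ = 1/p₂ = 1/0.05637″ = 17.74 pc.
M₁ = m₁ − 5 log₁₀ d₁ + 5 = 7.46 − 7.7907 + 5 = 4.6693.
M₂ = 10.10 − 6.2448 + 5 = 8.8552.
L₁/L₂ = 10^(0.4(M₂ − M₁)) = 10^(0.4 × 4.1859) = 10^1.67436 = 47.245.

L₁/L₂ = 47.2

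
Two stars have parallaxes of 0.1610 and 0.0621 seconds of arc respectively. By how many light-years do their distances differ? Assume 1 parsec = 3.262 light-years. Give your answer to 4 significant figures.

32.27 ly

d_A = 1/0.1610″ = 6.2112 pc; d_B = 1/0.06210″ = 16.103 pc.
|d_B − d_A| = |16.103 − 6.2112| = 9.8918 pc = 9.8918 × 3.262 ly = 32.267 ly.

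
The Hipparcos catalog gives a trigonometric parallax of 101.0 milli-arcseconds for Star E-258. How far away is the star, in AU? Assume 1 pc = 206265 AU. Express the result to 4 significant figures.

2.042 × 10^6 AU

p = 101.0 milli-arcseconds = 0.1010 arcsec.
d = 1/p = 1/0.1010 = 9.901 pc.
In AU: 9.901 × 206265 = 2.0422 × 10^6 AU.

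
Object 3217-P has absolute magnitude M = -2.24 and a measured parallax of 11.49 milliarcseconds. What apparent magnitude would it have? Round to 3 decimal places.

d = 1/p = 1/0.01149″ = 87.032 pc.
m − M = 5 log₁₀ d − 5 = 5 log₁₀(87.032) − 5 = 9.6984 − 5 = 4.6984.
m = M + (m − M) = -2.24 + 4.6984 = 2.458.

m = 2.458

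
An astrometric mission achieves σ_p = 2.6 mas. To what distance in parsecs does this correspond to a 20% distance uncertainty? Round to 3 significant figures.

76.9 pc

σ_d/d = σ_p/p, so the condition is σ_p/p ≤ 0.20, i.e. p ≥ σ_p/0.20.
p_min = 2.6/0.20 = 13 mas = 0.013 arcsec.
d_max = 1/p_min = 1/0.013 = 76.923 pc.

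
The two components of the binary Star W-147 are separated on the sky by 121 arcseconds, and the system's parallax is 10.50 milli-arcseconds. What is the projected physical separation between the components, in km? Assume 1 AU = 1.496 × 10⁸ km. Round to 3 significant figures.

1.72 × 10^12 km

d = 1/p = 1/0.01050″ = 95.238 pc.
At distance d (pc), an angle of θ arcsec spans θ·d AU: s = 121 × 95.238 = 11524 AU.
= 11524 × 1.496 × 10⁸ km = 1.7240 × 10^12 km.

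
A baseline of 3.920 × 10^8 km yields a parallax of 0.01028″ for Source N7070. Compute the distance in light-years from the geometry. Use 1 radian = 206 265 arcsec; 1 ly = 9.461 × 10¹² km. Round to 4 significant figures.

θ = 0.01028″ = 0.01028/206265 = 4.9839 × 10^-8 rad.
d = B/θ = (3.920 × 10^8) / (4.9839 × 10^-8) = 7.8653 × 10^15 km = (7.8653 × 10^15) / (9.461 × 10^12) ly = 831.34 ly.

831.3 ly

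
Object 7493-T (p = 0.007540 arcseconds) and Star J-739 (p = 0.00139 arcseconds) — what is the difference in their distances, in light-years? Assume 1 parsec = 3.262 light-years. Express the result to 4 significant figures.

1914 ly

d_A = 1/0.007540″ = 132.63 pc; d_B = 1/0.001390″ = 719.42 pc.
|d_B − d_A| = |719.42 − 132.63| = 586.79 pc = 586.79 × 3.262 ly = 1914.1 ly.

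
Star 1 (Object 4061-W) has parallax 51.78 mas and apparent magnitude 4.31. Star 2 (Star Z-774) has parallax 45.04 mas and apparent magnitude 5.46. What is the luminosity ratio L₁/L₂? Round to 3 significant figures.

L₁/L₂ = 2.18

d₁ = 1/p₁ = 1/0.05178″ = 19.312 pc; d₂ = 1/p₂ = 1/0.04504″ = 22.202 pc.
M₁ = m₁ − 5 log₁₀ d₁ + 5 = 4.31 − 6.4291 + 5 = 2.8809.
M₂ = 5.46 − 6.7320 + 5 = 3.7280.
L₁/L₂ = 10^(0.4(M₂ − M₁)) = 10^(0.4 × 0.8471) = 10^0.33884 = 2.1819.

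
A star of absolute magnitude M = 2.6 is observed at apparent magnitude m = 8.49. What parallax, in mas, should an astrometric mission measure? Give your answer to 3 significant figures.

m − M = 8.49 − 2.6 = 5.89.
d = 10^((m−M)/5 + 1) = 10^2.178 = 150.66 pc.
p = 1/d = 1/150.66 = 0.0066375 arcsec = 6.6375 mas.

6.64 mas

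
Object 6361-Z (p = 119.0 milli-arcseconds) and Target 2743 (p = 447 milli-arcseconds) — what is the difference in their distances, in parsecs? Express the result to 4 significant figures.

d_A = 1/0.1190″ = 8.4034 pc; d_B = 1/0.4470″ = 2.2371 pc.
|d_B − d_A| = |2.2371 − 8.4034| = 6.1663 pc.

6.166 pc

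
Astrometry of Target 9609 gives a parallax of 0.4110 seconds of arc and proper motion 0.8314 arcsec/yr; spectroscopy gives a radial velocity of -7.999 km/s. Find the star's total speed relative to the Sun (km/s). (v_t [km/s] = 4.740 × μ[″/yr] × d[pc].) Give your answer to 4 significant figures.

d = 1/p = 1/0.4110″ = 2.4331 pc.
v_t = 4.740 μ d = 4.740 × 0.8314 × 2.4331 = 9.5884 km/s.
v = √(v_r² + v_t²) = √((-7.999)² + 9.5884²) = √155.921 = 12.487 km/s.

12.49 km/s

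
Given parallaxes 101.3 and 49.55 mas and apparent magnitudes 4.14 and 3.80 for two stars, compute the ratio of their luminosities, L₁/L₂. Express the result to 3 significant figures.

d₁ = 1/p₁ = 1/0.1013″ = 9.8717 pc; d₂ = 1/p₂ = 1/0.04955″ = 20.182 pc.
M₁ = m₁ − 5 log₁₀ d₁ + 5 = 4.14 − 4.9720 + 5 = 4.1680.
M₂ = 3.80 − 6.5248 + 5 = 2.2752.
L₁/L₂ = 10^(0.4(M₂ − M₁)) = 10^(0.4 × (-1.8928)) = 10^(-0.75712) = 0.17494.

L₁/L₂ = 0.175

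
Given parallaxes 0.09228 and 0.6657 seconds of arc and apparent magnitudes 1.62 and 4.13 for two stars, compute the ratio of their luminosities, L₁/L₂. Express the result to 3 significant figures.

L₁/L₂ = 525

d₁ = 1/p₁ = 1/0.09228″ = 10.837 pc; d₂ = 1/p₂ = 1/0.6657″ = 1.5022 pc.
M₁ = m₁ − 5 log₁₀ d₁ + 5 = 1.62 − 5.1745 + 5 = 1.4455.
M₂ = 4.13 − 0.8836 + 5 = 8.2464.
L₁/L₂ = 10^(0.4(M₂ − M₁)) = 10^(0.4 × 6.8009) = 10^2.72036 = 525.24.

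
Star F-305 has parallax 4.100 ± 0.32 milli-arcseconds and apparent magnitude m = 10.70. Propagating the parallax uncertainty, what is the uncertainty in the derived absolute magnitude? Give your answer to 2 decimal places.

σ_M = 0.17 mag

M = m − 5 log₁₀ d + 5 = m + 5 log₁₀ p + 5, so ∂M/∂p = 5/(p ln 10).
σ_M = (5/ln 10) · (σ_p/p) = 2.1715 × 0.32/4.100 = 2.1715 × 0.078049 = 0.16948.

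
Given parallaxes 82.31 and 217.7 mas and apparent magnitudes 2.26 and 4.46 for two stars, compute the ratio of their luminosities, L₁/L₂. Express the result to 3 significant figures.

d₁ = 1/p₁ = 1/0.08231″ = 12.149 pc; d₂ = 1/p₂ = 1/0.2177″ = 4.5935 pc.
M₁ = m₁ − 5 log₁₀ d₁ + 5 = 2.26 − 5.4227 + 5 = 1.8373.
M₂ = 4.46 − 3.3107 + 5 = 6.1493.
L₁/L₂ = 10^(0.4(M₂ − M₁)) = 10^(0.4 × 4.3120) = 10^1.72480 = 53.064.

L₁/L₂ = 53.1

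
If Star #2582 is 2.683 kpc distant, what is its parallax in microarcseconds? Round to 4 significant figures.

d = 2.683 kpc = 2683 pc.
p = 1/d = 1/2683 = 0.00037272 arcsec.
= 0.00037272 × 10⁶ = 372.72 μas.

372.7 μas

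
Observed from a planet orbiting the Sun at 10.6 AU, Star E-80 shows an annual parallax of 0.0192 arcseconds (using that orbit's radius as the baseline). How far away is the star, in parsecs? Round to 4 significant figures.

With baseline B (in AU) and parallax p (in arcsec), d = B/p parsecs.
d = 10.6 / 0.0192 = 552.08 pc.

552.1 pc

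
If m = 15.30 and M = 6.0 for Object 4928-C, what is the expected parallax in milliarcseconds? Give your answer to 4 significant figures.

1.380 mas

m − M = 15.30 − 6.0 = 9.30.
d = 10^((m−M)/5 + 1) = 10^2.860 = 724.44 pc.
p = 1/d = 1/724.44 = 0.0013804 arcsec = 1.3804 mas.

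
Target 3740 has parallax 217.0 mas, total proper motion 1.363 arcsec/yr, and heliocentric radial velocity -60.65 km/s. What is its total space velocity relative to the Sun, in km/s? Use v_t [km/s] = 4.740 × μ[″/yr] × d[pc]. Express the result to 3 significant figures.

d = 1/p = 1/0.2170″ = 4.6083 pc.
v_t = 4.740 μ d = 4.740 × 1.363 × 4.6083 = 29.772 km/s.
v = √(v_r² + v_t²) = √((-60.65)² + 29.772²) = √4564.79 = 67.563 km/s.

67.6 km/s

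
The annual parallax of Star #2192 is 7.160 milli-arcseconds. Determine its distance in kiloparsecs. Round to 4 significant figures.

0.1397 kpc

p = 7.160 milli-arcseconds = 0.007160 arcsec.
d = 1/p = 1/0.007160 = 139.66 pc.
= 0.13966 kpc.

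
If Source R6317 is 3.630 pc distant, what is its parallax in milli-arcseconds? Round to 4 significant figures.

p = 1/d = 1/3.63 = 0.27548 arcsec.
= 0.27548 × 1000 = 275.48 mas.

275.5 mas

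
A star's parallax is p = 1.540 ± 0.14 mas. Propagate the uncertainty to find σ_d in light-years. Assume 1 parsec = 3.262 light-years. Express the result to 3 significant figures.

193 ly

d = 1/p, so σ_d = σ_p / p².
σ_d = 0.000140 / (0.001540)² = 0.000140 / 0.0000023716 = 59.032 pc = 59.032 × 3.262 ly = 192.56 ly.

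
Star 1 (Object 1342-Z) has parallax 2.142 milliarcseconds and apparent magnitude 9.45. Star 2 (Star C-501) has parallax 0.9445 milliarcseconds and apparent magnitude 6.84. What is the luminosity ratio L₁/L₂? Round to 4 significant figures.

d₁ = 1/p₁ = 1/0.002142″ = 466.85 pc; d₂ = 1/p₂ = 1/0.0009445″ = 1058.8 pc.
M₁ = m₁ − 5 log₁₀ d₁ + 5 = 9.45 − 13.3459 + 5 = 1.1041.
M₂ = 6.84 − 15.1241 + 5 = -3.2841.
L₁/L₂ = 10^(0.4(M₂ − M₁)) = 10^(0.4 × (-4.3882)) = 10^(-1.75528) = 0.017568.

L₁/L₂ = 0.01757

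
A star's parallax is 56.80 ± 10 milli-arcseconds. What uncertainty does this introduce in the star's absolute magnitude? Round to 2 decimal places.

σ_M = 0.38 mag

M = m − 5 log₁₀ d + 5 = m + 5 log₁₀ p + 5, so ∂M/∂p = 5/(p ln 10).
σ_M = (5/ln 10) · (σ_p/p) = 2.1715 × 10/56.80 = 2.1715 × 0.17606 = 0.38231.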